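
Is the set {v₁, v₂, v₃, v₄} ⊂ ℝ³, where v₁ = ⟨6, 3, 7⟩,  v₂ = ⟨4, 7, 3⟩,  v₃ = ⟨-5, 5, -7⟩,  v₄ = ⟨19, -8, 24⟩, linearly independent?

linearly dependent

There are 4 vectors in a 3-dimensional space, so they cannot be linearly independent.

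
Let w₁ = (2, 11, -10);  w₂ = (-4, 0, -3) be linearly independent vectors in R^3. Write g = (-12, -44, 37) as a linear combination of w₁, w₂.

Solve the system with w₁, w₂ as columns and g as the right-hand side.
The system has the unique solution (c₁, c₂) = (-4, 1).

g = -4w₁ + w₂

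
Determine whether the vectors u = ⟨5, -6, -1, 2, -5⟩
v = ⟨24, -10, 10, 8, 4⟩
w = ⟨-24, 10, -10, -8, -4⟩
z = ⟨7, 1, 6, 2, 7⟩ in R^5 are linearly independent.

linearly dependent

Row-reduce the matrix whose columns are u, v, w, z.
The reduction yields 2 nonzero rows, so the rank is 2.
Since rank 2 < 4, the set is linearly dependent.
Indeed v + w = 0.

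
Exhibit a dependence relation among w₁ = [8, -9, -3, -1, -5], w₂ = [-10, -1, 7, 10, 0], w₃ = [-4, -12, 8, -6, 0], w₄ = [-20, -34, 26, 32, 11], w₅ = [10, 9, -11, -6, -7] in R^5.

2w₁ + w₂ - w₃ - w₄ - 3w₅ = 0

Solve the homogeneous system with w₁, w₂, w₃, w₄, w₅ as columns by row-reducing the coefficient matrix.
The free variable yields coefficients (2, 1, -1, -1, -3) (any nonzero multiple also works).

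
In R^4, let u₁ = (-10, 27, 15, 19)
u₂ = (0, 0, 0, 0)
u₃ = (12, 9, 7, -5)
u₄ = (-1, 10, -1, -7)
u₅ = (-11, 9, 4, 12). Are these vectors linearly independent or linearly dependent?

There are 5 vectors in a 4-dimensional space, so they cannot be linearly independent.

linearly dependent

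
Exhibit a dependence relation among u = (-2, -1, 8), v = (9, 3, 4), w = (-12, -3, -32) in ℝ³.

3u + 2v + w = 0

Solve the homogeneous system with u, v, w as columns by row-reducing the coefficient matrix.
The free variable yields coefficients (3, 2, 1) (any nonzero multiple also works).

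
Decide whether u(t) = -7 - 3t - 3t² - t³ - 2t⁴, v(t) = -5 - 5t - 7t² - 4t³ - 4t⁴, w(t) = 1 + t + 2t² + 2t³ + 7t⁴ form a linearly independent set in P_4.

linearly independent

Take coordinates with respect to the standard basis {1, t, …, t⁴}.
Place the vectors as rows of a 3×5 matrix and reduce to echelon form.
The reduction yields 3 nonzero rows, so the rank is 3.
Since rank = 3 (the number of vectors), the set is linearly independent.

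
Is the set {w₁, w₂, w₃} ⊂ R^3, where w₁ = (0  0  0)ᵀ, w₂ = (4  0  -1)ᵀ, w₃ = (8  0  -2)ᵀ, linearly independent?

linearly dependent

One of the vectors is the zero vector, so the set is linearly dependent.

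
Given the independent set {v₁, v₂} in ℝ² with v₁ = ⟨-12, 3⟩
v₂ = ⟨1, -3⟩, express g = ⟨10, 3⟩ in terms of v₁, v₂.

g = -v₁ - 2v₂

Since v₁, v₂ are independent, the coefficients expressing g are uniquely determined by a linear system.
Row-reducing the augmented matrix gives the unique coefficients (a₁, a₂) = (-1, -2).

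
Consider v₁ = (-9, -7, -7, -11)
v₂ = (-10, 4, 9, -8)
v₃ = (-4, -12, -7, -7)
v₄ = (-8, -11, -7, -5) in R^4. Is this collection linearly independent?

Place the vectors as rows of a 4×4 matrix and reduce to echelon form.
The reduction yields 4 nonzero rows, so the rank is 4.
Since rank = 4 (the number of vectors), the set is linearly independent.

linearly independent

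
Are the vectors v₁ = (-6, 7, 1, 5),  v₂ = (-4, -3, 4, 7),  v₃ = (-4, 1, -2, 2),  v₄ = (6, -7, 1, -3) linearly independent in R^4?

linearly independent

Row-reduce the matrix whose columns are v₁, v₂, v₃, v₄.
The reduction yields 4 nonzero rows, so the rank is 4.
Since rank = 4 (the number of vectors), the set is linearly independent.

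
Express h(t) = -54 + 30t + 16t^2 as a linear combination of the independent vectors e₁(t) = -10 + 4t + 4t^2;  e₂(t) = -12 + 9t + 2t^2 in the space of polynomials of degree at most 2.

Take coordinate vectors relative to {1, t, t^2}.
Since e₁, e₂ are independent, the coefficients expressing h are uniquely determined by a linear system.
Back-substitution yields (c₁, c₂) = (3, 2).

h = 3e₁ + 2e₂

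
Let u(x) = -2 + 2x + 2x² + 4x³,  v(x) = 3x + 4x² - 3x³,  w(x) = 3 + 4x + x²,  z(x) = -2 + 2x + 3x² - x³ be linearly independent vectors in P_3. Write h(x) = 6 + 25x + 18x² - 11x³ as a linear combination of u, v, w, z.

Work in coordinates with respect to the standard basis {1, x, …, x³}.
Solve the system with u, v, w, z as columns and h as the right-hand side.
The system has the unique solution (a₁, …, a₄) = (-1, 1, 4, 4).

h = -u + v + 4w + 4z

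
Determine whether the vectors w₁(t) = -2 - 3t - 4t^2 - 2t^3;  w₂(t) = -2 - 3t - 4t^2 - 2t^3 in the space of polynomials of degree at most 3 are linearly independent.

Take coordinates with respect to the standard basis {1, t, …, t^3}.
Row-reduce the matrix whose columns are w₁, w₂.
The reduction yields 1 nonzero row, so the rank is 1.
Since rank 1 < 2, the set is linearly dependent.

linearly dependent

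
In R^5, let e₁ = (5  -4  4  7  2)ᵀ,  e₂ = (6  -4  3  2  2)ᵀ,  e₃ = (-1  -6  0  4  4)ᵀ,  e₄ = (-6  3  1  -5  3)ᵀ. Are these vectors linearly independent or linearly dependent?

linearly independent

Row-reduce the matrix whose columns are e₁, e₂, e₃, e₄.
The reduction yields 4 nonzero rows, so the rank is 4.
Since rank = 4 (the number of vectors), the set is linearly independent.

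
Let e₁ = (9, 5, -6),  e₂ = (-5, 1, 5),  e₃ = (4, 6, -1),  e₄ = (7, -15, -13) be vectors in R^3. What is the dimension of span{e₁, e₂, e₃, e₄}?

2

Apply Gaussian elimination to the matrix whose rows are e₁, e₂, e₃, e₄.
The echelon form has 2 nonzero rows, so the rank is 2.
(With 4 elements in a 3-dimensional space the rank is at most 3.)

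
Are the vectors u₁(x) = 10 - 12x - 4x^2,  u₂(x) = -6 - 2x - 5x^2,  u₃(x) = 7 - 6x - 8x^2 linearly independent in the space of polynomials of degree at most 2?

Take coordinates with respect to the standard basis {1, x, x^2}.
The matrix [u₁|u₂|u₃] has determinant 656.
A nonzero determinant means the columns are linearly independent.

linearly independent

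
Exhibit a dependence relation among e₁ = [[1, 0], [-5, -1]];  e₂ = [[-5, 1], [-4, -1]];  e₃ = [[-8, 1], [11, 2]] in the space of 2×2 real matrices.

Write each element as a vector in ℝ⁴ using {E₁₁, E₁₂, E₂₁, E₂₂}.
Set up α₁e₁ + … + α₃e₃ = 0 and solve the homogeneous system.
One solution (up to scaling) is (3, -1, 1).

3e₁ - e₂ + e₃ = 0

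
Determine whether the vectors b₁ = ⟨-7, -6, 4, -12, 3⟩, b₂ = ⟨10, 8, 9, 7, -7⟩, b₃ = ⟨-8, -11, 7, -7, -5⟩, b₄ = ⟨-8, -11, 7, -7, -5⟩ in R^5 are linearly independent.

Two of the vectors are equal, giving an immediate dependence.

linearly dependent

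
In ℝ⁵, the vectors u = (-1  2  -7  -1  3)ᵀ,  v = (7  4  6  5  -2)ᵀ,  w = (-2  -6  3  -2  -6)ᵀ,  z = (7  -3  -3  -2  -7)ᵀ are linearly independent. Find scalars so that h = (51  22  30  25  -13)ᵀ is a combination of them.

Set up the augmented matrix [u | v | w | z | h] and row-reduce.
Row-reducing the augmented matrix gives the unique coefficients (α₁, …, α₄) = (-3, 4, -3, 2).

h = -3u + 4v - 3w + 2z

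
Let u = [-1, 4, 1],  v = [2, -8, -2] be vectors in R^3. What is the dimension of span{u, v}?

Apply Gaussian elimination to the matrix whose rows are u, v.
The echelon form has 1 nonzero row, so the rank is 1.

1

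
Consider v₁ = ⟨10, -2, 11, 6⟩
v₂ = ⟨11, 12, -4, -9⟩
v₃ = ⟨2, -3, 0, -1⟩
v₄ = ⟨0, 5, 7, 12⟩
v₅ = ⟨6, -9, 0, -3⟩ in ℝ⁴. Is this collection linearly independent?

There are 5 vectors in a 4-dimensional space, so they cannot be linearly independent.

linearly dependent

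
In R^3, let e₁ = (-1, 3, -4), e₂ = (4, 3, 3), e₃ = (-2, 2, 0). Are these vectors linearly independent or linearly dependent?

Form the 3×3 matrix with these as columns; its determinant is -68.
A nonzero determinant means the columns are linearly independent.

linearly independent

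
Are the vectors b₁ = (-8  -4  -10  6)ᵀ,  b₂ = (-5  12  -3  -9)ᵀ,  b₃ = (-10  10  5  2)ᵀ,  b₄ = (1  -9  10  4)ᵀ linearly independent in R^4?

Place the vectors as rows of a 4×4 matrix and reduce to echelon form.
The reduction yields 4 nonzero rows, so the rank is 4.
Since rank = 4 (the number of vectors), the set is linearly independent.

linearly independent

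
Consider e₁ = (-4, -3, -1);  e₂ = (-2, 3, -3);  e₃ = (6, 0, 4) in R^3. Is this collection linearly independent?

linearly dependent

Row-reduce the matrix whose columns are e₁, e₂, e₃.
The reduction yields 2 nonzero rows, so the rank is 2.
Since rank 2 < 3, the set is linearly dependent.
Indeed e₁ + e₂ + e₃ = 0.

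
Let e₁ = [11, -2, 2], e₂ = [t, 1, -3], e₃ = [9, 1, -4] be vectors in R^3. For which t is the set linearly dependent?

t = 25/6

Place the vectors as rows of a 3×3 matrix; dependence ⇔ determinant zero.
Expanding, det = 25 - 6*t.
Setting this to zero gives t = 25/6.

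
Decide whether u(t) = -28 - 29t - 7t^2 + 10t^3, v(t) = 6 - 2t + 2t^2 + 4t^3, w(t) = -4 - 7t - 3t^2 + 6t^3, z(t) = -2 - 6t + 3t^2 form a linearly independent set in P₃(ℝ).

linearly dependent

Write each element as a coordinate vector in ℝ⁴ using {1, t, …, t^3}.
The matrix [u|v|w|z] has determinant 0.
A zero determinant means the columns are linearly dependent.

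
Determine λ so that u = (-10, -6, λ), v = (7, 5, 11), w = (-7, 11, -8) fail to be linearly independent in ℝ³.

λ = -31/2

Place the vectors as rows of a 3×3 matrix; dependence ⇔ determinant zero.
The determinant works out to 112*λ + 1736.
This vanishes exactly when λ = -31/2.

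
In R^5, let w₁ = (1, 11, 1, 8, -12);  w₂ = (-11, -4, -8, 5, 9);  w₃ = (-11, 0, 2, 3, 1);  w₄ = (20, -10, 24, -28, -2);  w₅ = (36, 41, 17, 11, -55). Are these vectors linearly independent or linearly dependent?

linearly dependent

The matrix [w₁|w₂|w₃|w₄|w₅] has determinant 0.
A zero determinant means the columns are linearly dependent.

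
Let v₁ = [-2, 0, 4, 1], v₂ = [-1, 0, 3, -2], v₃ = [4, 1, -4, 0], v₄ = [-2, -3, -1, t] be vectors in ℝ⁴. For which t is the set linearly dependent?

t = -45/2

The vectors are dependent exactly when the determinant of the matrix with rows v₁, v₂, v₃, v₄ vanishes.
The determinant works out to 2*t + 45.
Setting this to zero gives t = -45/2.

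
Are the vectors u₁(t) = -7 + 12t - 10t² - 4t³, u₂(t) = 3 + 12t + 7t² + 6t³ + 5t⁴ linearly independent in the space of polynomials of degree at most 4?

Write each element as a coordinate vector in ℝ⁵ using {1, t, …, t⁴}.
Place the vectors as rows of a 2×5 matrix and reduce to echelon form.
The reduction yields 2 nonzero rows, so the rank is 2.
Since rank = 2 (the number of vectors), the set is linearly independent.

linearly independent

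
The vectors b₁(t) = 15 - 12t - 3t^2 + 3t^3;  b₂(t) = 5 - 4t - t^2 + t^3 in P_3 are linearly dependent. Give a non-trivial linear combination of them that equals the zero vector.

Take coordinates with respect to {1, t, …, t^3}.
Set up α₁b₁ + α₂b₂ = 0 and solve the homogeneous system.
A generator of the null space is (1, -3).

b₁ - 3b₂ = 0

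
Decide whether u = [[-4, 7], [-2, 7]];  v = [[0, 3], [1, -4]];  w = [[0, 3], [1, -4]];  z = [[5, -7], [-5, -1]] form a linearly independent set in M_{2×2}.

Write each element as a coordinate vector in ℝ⁴ using {E₁₁, E₁₂, E₂₁, E₂₂}.
Two of the vectors are equal, giving an immediate dependence.

linearly dependent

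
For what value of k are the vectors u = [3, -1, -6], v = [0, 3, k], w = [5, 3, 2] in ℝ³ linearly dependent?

k = 54/7

The set is linearly dependent precisely when det[u; v; w] = 0.
Cofactor expansion gives det = 108 - 14*k.
Solving 108 - 14*k = 0 yields k = 54/7.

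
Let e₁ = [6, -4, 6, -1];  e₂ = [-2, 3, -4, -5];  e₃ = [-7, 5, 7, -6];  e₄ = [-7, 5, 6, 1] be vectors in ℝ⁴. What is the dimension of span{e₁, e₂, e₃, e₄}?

Apply Gaussian elimination to the matrix whose rows are e₁, e₂, e₃, e₄.
The echelon form has 4 nonzero rows, so the rank is 4.

dim = 4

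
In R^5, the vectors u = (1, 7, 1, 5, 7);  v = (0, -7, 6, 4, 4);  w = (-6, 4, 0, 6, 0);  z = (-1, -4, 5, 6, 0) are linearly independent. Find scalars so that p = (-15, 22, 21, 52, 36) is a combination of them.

p = 4u + 2v + 3w + z

Solve the system with u, v, w, z as columns and p as the right-hand side.
Row-reducing the augmented matrix gives the unique coefficients (α₁, …, α₄) = (4, 2, 3, 1).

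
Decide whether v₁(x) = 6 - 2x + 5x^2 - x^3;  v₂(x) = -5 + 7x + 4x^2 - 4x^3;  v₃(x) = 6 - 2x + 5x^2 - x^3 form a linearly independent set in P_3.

linearly dependent

Write each element as a coordinate vector in ℝ⁴ using {1, x, …, x^3}.
Place the vectors as rows of a 3×4 matrix and reduce to echelon form.
The reduction yields 2 nonzero rows, so the rank is 2.
Since rank 2 < 3, the set is linearly dependent.
Indeed v₁ - v₃ = 0.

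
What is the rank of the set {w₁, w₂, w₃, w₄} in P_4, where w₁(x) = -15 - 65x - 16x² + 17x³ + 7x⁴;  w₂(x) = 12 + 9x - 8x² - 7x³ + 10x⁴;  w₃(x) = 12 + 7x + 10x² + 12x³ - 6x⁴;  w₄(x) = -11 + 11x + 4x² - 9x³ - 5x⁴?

Pass to coordinate vectors with respect to the basis {1, x, …, x⁴}.
Apply Gaussian elimination to the matrix whose rows are w₁, w₂, w₃, w₄.
The echelon form has 3 nonzero rows, so the rank is 3.

3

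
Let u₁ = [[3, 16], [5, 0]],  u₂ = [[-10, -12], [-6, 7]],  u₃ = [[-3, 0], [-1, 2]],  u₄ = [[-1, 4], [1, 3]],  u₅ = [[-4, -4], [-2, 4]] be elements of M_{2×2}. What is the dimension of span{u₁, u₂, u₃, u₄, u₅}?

Represent each element by its coordinate vector in ℝ⁴.
Row-reduce the 5×4 matrix with these as rows.
The echelon form has 3 nonzero rows, so the rank is 3.
(With 5 elements in a 4-dimensional space the rank is at most 4.)

dim = 3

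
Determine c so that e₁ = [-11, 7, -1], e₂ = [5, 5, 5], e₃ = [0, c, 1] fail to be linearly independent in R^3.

c = 9/5

Place the vectors as rows of a 3×3 matrix; dependence ⇔ determinant zero.
Cofactor expansion gives det = 50*c - 90.
Setting this to zero gives c = 9/5.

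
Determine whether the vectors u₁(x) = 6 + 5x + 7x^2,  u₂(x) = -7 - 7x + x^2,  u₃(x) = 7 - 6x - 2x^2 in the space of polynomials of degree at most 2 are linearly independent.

linearly independent

Write each element as a coordinate vector in ℝ³ using {1, x, x^2}.
Form the 3×3 matrix with these as columns; its determinant is 722.
A nonzero determinant means the columns are linearly independent.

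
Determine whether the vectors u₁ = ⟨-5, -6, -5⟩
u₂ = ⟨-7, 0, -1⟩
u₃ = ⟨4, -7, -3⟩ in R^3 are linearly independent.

Place the vectors as rows of a 3×3 matrix and reduce to echelon form.
The reduction yields 3 nonzero rows, so the rank is 3.
Since rank = 3 (the number of vectors), the set is linearly independent.

linearly independent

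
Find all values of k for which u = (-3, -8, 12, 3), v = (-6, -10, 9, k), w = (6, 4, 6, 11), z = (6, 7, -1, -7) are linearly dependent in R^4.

The vectors are dependent exactly when the determinant of the matrix with rows u, v, w, z vanishes.
Cofactor expansion gives det = 18*k + 45.
This vanishes exactly when k = -5/2.

k = -5/2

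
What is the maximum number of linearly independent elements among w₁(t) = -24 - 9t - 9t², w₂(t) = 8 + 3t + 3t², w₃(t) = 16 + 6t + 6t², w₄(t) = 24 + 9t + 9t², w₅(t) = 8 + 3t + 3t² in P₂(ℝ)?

Use coordinates relative to {1, t, t²}.
Form the matrix with w₁, w₂, w₃, w₄, w₅ as columns and reduce.
There is 1 pivot column, so rank = 1.
(With 5 elements in a 3-dimensional space the rank is at most 3.)

1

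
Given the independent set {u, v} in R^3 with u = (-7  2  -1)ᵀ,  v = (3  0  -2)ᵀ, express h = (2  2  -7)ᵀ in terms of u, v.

Set up the augmented matrix [u | v | h] and row-reduce.
Back-substitution yields (c₁, c₂) = (1, 3).

h = u + 3v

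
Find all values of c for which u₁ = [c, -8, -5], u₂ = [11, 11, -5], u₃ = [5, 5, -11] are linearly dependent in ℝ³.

c = -8

Place the vectors as rows of a 3×3 matrix; dependence ⇔ determinant zero.
Cofactor expansion gives det = -96*c - 768.
Solving -96*c - 768 = 0 yields c = -8.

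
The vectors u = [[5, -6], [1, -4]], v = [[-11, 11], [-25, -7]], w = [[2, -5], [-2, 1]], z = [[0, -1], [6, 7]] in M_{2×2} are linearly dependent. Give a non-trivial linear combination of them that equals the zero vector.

Take coordinates with respect to {E₁₁, E₁₂, E₂₁, E₂₂}.
Solve the homogeneous system with u, v, w, z as columns by row-reducing the coefficient matrix.
One solution (up to scaling) is (3, 1, -2, 3).

3u + v - 2w + 3z = 0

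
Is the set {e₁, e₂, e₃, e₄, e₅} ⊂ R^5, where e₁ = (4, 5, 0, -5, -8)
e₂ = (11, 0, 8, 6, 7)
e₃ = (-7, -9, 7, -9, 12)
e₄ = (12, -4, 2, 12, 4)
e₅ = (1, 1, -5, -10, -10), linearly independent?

linearly independent

Form the 5×5 matrix with these as columns; its determinant is 36750.
A nonzero determinant means the columns are linearly independent.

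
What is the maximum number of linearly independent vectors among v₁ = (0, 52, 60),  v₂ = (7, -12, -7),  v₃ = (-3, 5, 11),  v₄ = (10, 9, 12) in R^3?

3

Apply Gaussian elimination to the matrix whose rows are v₁, v₂, v₃, v₄.
Exactly 3 pivots survive; hence the rank is 3.
(With 4 elements in a 3-dimensional space the rank is at most 3.)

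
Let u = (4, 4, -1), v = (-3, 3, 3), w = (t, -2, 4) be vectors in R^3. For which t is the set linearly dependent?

t = -38/5

The vectors are dependent exactly when the determinant of the matrix with rows u, v, w vanishes.
Expanding, det = 15*t + 114.
Solving 15*t + 114 = 0 yields t = -38/5.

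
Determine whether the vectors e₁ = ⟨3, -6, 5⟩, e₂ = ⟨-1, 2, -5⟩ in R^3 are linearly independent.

linearly independent

Row-reduce the matrix whose columns are e₁, e₂.
The reduction yields 2 nonzero rows, so the rank is 2.
Since rank = 2 (the number of vectors), the set is linearly independent.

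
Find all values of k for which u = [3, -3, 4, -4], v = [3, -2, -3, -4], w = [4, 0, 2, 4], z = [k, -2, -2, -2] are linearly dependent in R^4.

k = 5

Place the vectors as rows of a 4×4 matrix; dependence ⇔ determinant zero.
The determinant works out to 300 - 60*k.
Solving 300 - 60*k = 0 yields k = 5.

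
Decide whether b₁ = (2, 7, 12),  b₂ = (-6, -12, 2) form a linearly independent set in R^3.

linearly independent

Row-reduce the matrix whose columns are b₁, b₂.
The reduction yields 2 nonzero rows, so the rank is 2.
Since rank = 2 (the number of vectors), the set is linearly independent.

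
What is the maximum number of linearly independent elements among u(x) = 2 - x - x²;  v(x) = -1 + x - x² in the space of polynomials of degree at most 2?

2

Pass to coordinate vectors with respect to the basis {1, x, x²}.
Row-reduce the 2×3 matrix with these as rows.
There are 2 pivot columns, so rank = 2.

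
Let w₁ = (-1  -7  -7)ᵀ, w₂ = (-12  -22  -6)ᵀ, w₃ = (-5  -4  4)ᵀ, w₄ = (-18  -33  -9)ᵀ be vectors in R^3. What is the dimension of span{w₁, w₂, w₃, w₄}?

2

Form the matrix with w₁, w₂, w₃, w₄ as columns and reduce.
Exactly 2 pivots survive; hence the rank is 2.
(With 4 elements in a 3-dimensional space the rank is at most 3.)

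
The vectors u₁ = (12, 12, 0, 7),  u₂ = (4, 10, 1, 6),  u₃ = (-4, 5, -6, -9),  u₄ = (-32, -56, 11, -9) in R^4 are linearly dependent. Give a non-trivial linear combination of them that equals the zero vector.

3u₁ + u₂ + 2u₃ + u₄ = 0

Solve the homogeneous system with u₁, u₂, u₃, u₄ as columns by row-reducing the coefficient matrix.
One solution (up to scaling) is (3, 1, 2, 1).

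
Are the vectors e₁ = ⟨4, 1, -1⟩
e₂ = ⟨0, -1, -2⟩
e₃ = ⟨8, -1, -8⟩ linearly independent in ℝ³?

The matrix [e₁|e₂|e₃] has determinant 0.
A zero determinant means the columns are linearly dependent.
Indeed 2e₁ + 3e₂ - e₃ = 0.

linearly dependent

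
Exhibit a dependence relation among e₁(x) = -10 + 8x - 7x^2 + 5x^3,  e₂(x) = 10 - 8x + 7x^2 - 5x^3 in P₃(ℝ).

Take coordinates with respect to {1, x, …, x^3}.
Solve the homogeneous system with e₁, e₂ as columns by row-reducing the coefficient matrix.
A generator of the null space is (1, 1).

e₁ + e₂ = 0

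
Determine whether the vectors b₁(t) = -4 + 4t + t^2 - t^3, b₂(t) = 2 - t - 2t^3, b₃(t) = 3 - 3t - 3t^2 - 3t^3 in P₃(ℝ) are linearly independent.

Write each element as a coordinate vector in ℝ⁴ using {1, t, …, t^3}.
Row-reduce the matrix whose columns are b₁, b₂, b₃.
The reduction yields 3 nonzero rows, so the rank is 3.
Since rank = 3 (the number of vectors), the set is linearly independent.

linearly independent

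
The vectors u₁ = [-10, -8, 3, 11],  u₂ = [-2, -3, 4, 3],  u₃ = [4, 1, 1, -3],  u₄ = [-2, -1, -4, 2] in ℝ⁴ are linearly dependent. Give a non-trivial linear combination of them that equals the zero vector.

u₁ - 2u₂ + u₃ - u₄ = 0

Set up α₁u₁ + … + α₄u₄ = 0 and solve the homogeneous system.
One solution (up to scaling) is (1, -2, 1, -1).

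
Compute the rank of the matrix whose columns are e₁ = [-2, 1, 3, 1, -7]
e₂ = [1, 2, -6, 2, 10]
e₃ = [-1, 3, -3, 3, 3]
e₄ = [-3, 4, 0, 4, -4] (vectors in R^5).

Apply Gaussian elimination to the matrix whose rows are e₁, e₂, e₃, e₄.
Reduction leaves 2 leading entries, giving rank 2.

rank 2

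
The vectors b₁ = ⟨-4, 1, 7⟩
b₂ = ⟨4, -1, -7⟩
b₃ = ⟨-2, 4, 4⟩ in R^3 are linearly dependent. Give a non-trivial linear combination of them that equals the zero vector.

Write the vectors as columns of a matrix and find a nonzero vector in its null space.
A generator of the null space is (1, 1, 0).

b₁ + b₂ = 0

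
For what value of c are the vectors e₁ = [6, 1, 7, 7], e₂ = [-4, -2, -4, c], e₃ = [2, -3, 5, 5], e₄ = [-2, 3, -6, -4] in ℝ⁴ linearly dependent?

c = -16/5

Place the vectors as rows of a 4×4 matrix; dependence ⇔ determinant zero.
Cofactor expansion gives det = 20*c + 64.
Solving 20*c + 64 = 0 yields c = -16/5.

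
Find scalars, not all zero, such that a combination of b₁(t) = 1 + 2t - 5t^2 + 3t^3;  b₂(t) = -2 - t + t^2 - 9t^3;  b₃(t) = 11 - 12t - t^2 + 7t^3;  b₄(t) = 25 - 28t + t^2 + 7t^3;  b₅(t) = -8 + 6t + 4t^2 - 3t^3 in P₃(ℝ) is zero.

Take coordinates with respect to {1, t, …, t^3}.
Solve the homogeneous system with b₁, b₂, b₃, b₄, b₅ as columns by row-reducing the coefficient matrix.
One solution (up to scaling) is (2, 0, -1, 1, 2).

2b₁ - b₃ + b₄ + 2b₅ = 0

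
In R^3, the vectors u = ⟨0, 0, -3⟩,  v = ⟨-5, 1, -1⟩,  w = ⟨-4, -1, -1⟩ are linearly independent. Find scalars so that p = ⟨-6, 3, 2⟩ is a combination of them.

Since u, v, w are independent, the coefficients expressing p are uniquely determined by a linear system.
Row-reducing the augmented matrix gives the unique coefficients (c₁, c₂, c₃) = (-1, 2, -1).

p = -u + 2v - w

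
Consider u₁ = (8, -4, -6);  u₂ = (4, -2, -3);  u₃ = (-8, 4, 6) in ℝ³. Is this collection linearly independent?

linearly dependent

Row-reduce the matrix whose columns are u₁, u₂, u₃.
The reduction yields 1 nonzero row, so the rank is 1.
Since rank 1 < 3, the set is linearly dependent.
Indeed u₁ - 2u₂ = 0.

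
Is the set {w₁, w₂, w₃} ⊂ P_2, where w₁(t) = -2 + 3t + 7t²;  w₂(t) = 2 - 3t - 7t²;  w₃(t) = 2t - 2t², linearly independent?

linearly dependent

Write each element as a coordinate vector in ℝ³ using {1, t, t²}.
The matrix [w₁|w₂|w₃] has determinant 0.
A zero determinant means the columns are linearly dependent.
Indeed w₁ + w₂ = 0.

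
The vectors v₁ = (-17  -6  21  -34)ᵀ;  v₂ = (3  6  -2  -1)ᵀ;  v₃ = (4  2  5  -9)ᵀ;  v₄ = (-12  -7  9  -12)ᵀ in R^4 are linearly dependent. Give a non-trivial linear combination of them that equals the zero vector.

Row-reduce the matrix with v₁, v₂, v₃, v₄ as columns; the null space gives the coefficients.
A generator of the null space is (1, -1, -1, -2).

v₁ - v₂ - v₃ - 2v₄ = 0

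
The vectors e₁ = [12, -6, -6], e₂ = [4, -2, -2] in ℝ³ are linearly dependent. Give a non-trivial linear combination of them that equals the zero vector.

e₁ - 3e₂ = 0

Row-reduce the matrix with e₁, e₂ as columns; the null space gives the coefficients.
The free variable yields coefficients (1, -3) (any nonzero multiple also works).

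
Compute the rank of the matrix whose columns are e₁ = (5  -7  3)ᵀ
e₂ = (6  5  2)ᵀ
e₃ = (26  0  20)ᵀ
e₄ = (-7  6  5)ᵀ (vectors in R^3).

3

Row-reduce the 4×3 matrix with these as rows.
There are 3 pivot columns, so rank = 3.
(With 4 elements in a 3-dimensional space the rank is at most 3.)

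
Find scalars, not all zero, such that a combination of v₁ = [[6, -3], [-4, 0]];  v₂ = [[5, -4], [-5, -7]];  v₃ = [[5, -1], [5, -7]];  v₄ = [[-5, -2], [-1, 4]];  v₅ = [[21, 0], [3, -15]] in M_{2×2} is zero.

Write each element as a vector in ℝ⁴ using {E₁₁, E₁₂, E₂₁, E₂₂}.
Solve the homogeneous system with v₁, v₂, v₃, v₄, v₅ as columns by row-reducing the coefficient matrix.
The free variable yields coefficients (1, 0, 1, -2, -1) (any nonzero multiple also works).

v₁ + v₃ - 2v₄ - v₅ = 0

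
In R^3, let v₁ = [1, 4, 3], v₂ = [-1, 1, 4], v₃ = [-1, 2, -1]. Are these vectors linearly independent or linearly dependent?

linearly independent

Row-reduce the matrix whose columns are v₁, v₂, v₃.
The reduction yields 3 nonzero rows, so the rank is 3.
Since rank = 3 (the number of vectors), the set is linearly independent.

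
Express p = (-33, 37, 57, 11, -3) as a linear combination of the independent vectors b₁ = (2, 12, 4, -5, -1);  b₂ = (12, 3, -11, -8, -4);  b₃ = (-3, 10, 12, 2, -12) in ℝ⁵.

p = 3b₁ - 3b₂ + b₃

Write p = a₁b₁ + … + a₃b₃ and equate components.
Row-reducing the augmented matrix gives the unique coefficients (a₁, a₂, a₃) = (3, -3, 1).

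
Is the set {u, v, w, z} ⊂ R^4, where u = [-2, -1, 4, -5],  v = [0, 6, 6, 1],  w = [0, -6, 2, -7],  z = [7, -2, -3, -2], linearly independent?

Place the vectors as rows of a 4×4 matrix and reduce to echelon form.
The reduction yields 4 nonzero rows, so the rank is 4.
Since rank = 4 (the number of vectors), the set is linearly independent.

linearly independent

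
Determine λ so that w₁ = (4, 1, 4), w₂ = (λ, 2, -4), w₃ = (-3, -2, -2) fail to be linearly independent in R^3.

The set is linearly dependent precisely when det[w₁; w₂; w₃] = 0.
Cofactor expansion gives det = -6*λ - 12.
Solving -6*λ - 12 = 0 yields λ = -2.

λ = -2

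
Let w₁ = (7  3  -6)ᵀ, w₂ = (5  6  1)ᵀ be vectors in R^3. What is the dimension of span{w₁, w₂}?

Form the matrix with w₁, w₂ as columns and reduce.
Reduction leaves 2 leading entries, giving rank 2.

2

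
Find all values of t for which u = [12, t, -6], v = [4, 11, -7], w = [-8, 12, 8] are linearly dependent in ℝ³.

The set is linearly dependent precisely when det[u; v; w] = 0.
Expanding, det = 24*t + 1248.
Solving 24*t + 1248 = 0 yields t = -52.

t = -52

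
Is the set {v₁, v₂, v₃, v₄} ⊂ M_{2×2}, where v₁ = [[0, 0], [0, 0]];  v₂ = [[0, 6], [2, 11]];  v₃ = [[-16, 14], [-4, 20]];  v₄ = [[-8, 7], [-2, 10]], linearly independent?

linearly dependent

Take coordinates with respect to the standard basis {E₁₁, E₁₂, E₂₁, E₂₂}.
One of the vectors is the zero vector, so the set is linearly dependent.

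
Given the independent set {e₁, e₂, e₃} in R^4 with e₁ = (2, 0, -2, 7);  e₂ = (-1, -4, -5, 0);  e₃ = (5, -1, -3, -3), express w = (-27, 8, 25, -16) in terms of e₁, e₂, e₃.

Set up the augmented matrix [e₁ | e₂ | e₃ | w] and row-reduce.
The system has the unique solution (α₁, α₂, α₃) = (-4, -1, -4).

w = -4e₁ - e₂ - 4e₃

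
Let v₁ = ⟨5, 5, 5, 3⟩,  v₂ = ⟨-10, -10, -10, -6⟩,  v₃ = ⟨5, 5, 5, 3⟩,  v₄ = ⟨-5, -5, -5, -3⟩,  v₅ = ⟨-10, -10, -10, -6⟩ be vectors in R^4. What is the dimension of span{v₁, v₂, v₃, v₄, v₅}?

Put the 4×5 matrix [v₁|v₂|v₃|v₄|v₅] into echelon form.
The echelon form has 1 nonzero row, so the rank is 1.
(With 5 elements in a 4-dimensional space the rank is at most 4.)

dim = 1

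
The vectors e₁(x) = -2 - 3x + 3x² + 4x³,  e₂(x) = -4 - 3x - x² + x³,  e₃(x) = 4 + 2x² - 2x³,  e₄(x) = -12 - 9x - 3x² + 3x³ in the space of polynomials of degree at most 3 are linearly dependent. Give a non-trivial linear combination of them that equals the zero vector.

Pass to coordinate vectors relative to the basis {1, x, …, x³}.
Set up α₁e₁ + … + α₄e₄ = 0 and solve the homogeneous system.
One solution (up to scaling) is (0, 3, 0, -1).

3e₂ - e₄ = 0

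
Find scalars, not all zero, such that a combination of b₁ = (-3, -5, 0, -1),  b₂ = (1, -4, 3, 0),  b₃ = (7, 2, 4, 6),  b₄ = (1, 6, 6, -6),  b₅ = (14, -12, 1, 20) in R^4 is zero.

2b₁ - 3b₂ - b₃ + 2b₄ + b₅ = 0

Write the vectors as columns of a matrix and find a nonzero vector in its null space.
One solution (up to scaling) is (2, -3, -1, 2, 1).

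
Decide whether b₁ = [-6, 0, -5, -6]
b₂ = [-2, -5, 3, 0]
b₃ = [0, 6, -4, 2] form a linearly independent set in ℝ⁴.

linearly independent

Row-reduce the matrix whose columns are b₁, b₂, b₃.
The reduction yields 3 nonzero rows, so the rank is 3.
Since rank = 3 (the number of vectors), the set is linearly independent.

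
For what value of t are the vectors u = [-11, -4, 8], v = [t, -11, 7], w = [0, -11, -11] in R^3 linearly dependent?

Place the vectors as rows of a 3×3 matrix; dependence ⇔ determinant zero.
Cofactor expansion gives det = -132*t - 2178.
This vanishes exactly when t = -33/2.

t = -33/2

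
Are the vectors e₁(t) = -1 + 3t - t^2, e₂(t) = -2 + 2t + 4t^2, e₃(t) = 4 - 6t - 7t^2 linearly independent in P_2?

linearly independent

Take coordinates with respect to the standard basis {1, t, t^2}.
Row-reduce the matrix whose columns are e₁, e₂, e₃.
The reduction yields 3 nonzero rows, so the rank is 3.
Since rank = 3 (the number of vectors), the set is linearly independent.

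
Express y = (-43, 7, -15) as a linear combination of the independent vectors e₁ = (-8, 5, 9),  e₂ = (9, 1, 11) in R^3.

Solve the system with e₁, e₂ as columns and y as the right-hand side.
Back-substitution yields (a₁, a₂) = (2, -3).

y = 2e₁ - 3e₂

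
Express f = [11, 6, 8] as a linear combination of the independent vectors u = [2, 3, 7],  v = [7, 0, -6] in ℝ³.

f = 2u + v

Set up the augmented matrix [u | v | f] and row-reduce.
Back-substitution yields (α₁, α₂) = (2, 1).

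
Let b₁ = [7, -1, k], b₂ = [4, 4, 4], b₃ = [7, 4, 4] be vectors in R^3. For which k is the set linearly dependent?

k = -1

Dependence holds iff the 3×3 matrix [b₁ b₂ b₃] is singular.
Expanding, det = -12*k - 12.
Solving -12*k - 12 = 0 yields k = -1.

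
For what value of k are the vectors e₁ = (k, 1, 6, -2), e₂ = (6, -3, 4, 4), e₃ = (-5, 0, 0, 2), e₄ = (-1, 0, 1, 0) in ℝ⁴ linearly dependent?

k = -23/3

Place the vectors as rows of a 4×4 matrix; dependence ⇔ determinant zero.
Expanding, det = 6*k + 46.
This vanishes exactly when k = -23/3.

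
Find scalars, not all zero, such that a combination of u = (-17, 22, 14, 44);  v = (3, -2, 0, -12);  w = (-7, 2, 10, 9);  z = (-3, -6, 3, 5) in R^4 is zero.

u + 3v - 2w + 2z = 0

Set up α₁u + … + α₄z = 0 and solve the homogeneous system.
One solution (up to scaling) is (1, 3, -2, 2).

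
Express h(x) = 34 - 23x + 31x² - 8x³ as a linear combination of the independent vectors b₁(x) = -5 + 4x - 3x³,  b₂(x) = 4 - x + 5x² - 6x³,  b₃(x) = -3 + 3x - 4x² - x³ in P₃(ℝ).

Identify each element with its coordinate vector in ℝ⁴ via {1, x, …, x³}.
Solve the system with b₁, b₂, b₃ as columns and h as the right-hand side.
Back-substitution yields (α₁, α₂, α₃) = (-2, 3, -4).

h = -2b₁ + 3b₂ - 4b₃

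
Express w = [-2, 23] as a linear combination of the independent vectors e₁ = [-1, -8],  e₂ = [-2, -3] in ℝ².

w = -4e₁ + 3e₂

Solve the system with e₁, e₂ as columns and w as the right-hand side.
Row-reducing the augmented matrix gives the unique coefficients (c₁, c₂) = (-4, 3).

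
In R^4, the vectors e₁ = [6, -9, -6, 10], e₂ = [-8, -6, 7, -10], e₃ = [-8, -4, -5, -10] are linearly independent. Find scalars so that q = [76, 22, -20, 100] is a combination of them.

q = 2e₁ - 4e₂ - 4e₃

Solve the system with e₁, e₂, e₃ as columns and q as the right-hand side.
The system has the unique solution (a₁, a₂, a₃) = (2, -4, -4).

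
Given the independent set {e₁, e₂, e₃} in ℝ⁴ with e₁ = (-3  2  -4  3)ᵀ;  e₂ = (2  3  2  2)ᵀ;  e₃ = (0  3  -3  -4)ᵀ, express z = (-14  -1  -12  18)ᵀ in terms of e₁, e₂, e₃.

Solve the system with e₁, e₂, e₃ as columns and z as the right-hand side.
The system has the unique solution (c₁, c₂, c₃) = (4, -1, -2).

z = 4e₁ - e₂ - 2e₃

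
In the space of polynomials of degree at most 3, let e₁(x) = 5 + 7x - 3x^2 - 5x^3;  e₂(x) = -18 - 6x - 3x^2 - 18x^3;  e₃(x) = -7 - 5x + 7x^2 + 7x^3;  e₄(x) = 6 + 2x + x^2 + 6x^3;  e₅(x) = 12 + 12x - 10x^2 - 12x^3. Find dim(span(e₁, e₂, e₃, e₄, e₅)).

Represent each element by its coordinate vector in ℝ⁴.
Row-reduce the 5×4 matrix with these as rows.
The echelon form has 3 nonzero rows, so the rank is 3.
(With 5 elements in a 4-dimensional space the rank is at most 4.)

dim = 3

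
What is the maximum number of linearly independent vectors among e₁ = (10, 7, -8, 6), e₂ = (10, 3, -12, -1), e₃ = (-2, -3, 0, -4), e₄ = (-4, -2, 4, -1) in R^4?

Apply Gaussian elimination to the matrix whose rows are e₁, e₂, e₃, e₄.
The echelon form has 2 nonzero rows, so the rank is 2.

2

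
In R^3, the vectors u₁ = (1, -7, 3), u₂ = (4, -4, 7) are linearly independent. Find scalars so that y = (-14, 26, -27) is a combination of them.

y = -2u₁ - 3u₂

Set up the augmented matrix [u₁ | u₂ | y] and row-reduce.
Row-reducing the augmented matrix gives the unique coefficients (α₁, α₂) = (-2, -3).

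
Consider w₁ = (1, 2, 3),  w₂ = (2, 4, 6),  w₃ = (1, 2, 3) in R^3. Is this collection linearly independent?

linearly dependent

Row-reduce the matrix whose columns are w₁, w₂, w₃.
The reduction yields 1 nonzero row, so the rank is 1.
Since rank 1 < 3, the set is linearly dependent.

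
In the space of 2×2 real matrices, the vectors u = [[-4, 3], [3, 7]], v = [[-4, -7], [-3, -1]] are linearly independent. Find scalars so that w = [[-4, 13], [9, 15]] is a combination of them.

Identify each element with its coordinate vector in ℝ⁴ via {E₁₁, E₁₂, E₂₁, E₂₂}.
Solve the system with u, v as columns and w as the right-hand side.
Row-reducing the augmented matrix gives the unique coefficients (a₁, a₂) = (2, -1).

w = 2u - v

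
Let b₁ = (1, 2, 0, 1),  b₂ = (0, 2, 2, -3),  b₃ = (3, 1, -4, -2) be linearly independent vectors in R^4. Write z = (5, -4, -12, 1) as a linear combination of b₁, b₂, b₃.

Write z = α₁b₁ + … + α₃b₃ and equate components.
Row-reducing the augmented matrix gives the unique coefficients (α₁, α₂, α₃) = (-1, -2, 2).

z = -b₁ - 2b₂ + 2b₃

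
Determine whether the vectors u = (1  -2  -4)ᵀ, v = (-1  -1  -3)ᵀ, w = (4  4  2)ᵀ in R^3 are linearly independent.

Place the vectors as rows of a 3×3 matrix and reduce to echelon form.
The reduction yields 3 nonzero rows, so the rank is 3.
Since rank = 3 (the number of vectors), the set is linearly independent.

linearly independent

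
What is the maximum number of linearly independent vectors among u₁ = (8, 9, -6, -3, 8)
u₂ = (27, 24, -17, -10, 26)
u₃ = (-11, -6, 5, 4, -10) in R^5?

Form the matrix with u₁, u₂, u₃ as columns and reduce.
The echelon form has 2 nonzero rows, so the rank is 2.

2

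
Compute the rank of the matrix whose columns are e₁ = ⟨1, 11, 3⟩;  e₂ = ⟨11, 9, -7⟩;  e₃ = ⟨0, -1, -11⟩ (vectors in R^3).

Apply Gaussian elimination to the matrix whose rows are e₁, e₂, e₃.
Exactly 3 pivots survive; hence the rank is 3.

rank 3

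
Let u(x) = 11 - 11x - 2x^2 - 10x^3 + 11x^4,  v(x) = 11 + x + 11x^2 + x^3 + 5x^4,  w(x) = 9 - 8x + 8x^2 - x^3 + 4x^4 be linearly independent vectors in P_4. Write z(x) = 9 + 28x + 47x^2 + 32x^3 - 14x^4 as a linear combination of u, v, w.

z = -3u + 3v + w

Take coordinate vectors relative to {1, x, …, x^4}.
Write z = α₁u + … + α₃w and equate components.
Row-reducing the augmented matrix gives the unique coefficients (α₁, α₂, α₃) = (-3, 3, 1).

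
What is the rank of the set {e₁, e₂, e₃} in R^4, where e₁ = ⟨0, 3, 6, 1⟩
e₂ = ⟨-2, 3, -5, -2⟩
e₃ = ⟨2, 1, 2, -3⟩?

rank 3

Put the 4×3 matrix [e₁|e₂|e₃] into echelon form.
There are 3 pivot columns, so rank = 3.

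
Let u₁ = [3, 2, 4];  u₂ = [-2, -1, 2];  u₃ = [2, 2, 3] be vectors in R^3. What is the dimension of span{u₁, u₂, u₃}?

Row-reduce the 3×3 matrix with these as rows.
There are 3 pivot columns, so rank = 3.

3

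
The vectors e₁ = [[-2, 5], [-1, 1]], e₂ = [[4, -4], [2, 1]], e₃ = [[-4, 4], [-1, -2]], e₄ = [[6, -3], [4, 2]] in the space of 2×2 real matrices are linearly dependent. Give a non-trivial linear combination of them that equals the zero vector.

Pass to coordinate vectors relative to the basis {E₁₁, E₁₂, E₂₁, E₂₂}.
Write the vectors as columns of a matrix and find a nonzero vector in its null space.
A generator of the null space is (1, 3, 1, -1).

e₁ + 3e₂ + e₃ - e₄ = 0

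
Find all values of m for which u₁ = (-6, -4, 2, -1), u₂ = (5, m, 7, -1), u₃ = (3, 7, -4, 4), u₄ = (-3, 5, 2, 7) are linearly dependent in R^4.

The set is linearly dependent precisely when det[u₁; u₂; u₃; u₄] = 0.
The determinant works out to 156*m + 442.
This vanishes exactly when m = -17/6.

m = -17/6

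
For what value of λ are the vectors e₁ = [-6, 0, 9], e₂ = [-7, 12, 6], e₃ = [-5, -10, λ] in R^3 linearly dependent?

λ = 45/4

The vectors are dependent exactly when the determinant of the matrix with rows e₁, e₂, e₃ vanishes.
Cofactor expansion gives det = 810 - 72*λ.
Setting this to zero gives λ = 45/4.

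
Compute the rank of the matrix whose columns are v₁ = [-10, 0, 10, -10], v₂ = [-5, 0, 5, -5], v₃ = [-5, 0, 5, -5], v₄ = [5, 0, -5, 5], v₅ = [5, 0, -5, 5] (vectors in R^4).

rank 1

Form the matrix with v₁, v₂, v₃, v₄, v₅ as columns and reduce.
There is 1 pivot column, so rank = 1.
(With 5 elements in a 4-dimensional space the rank is at most 4.)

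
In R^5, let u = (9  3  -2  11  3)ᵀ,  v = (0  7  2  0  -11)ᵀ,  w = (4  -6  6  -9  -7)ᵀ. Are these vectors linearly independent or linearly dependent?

Row-reduce the matrix whose columns are u, v, w.
The reduction yields 3 nonzero rows, so the rank is 3.
Since rank = 3 (the number of vectors), the set is linearly independent.

linearly independent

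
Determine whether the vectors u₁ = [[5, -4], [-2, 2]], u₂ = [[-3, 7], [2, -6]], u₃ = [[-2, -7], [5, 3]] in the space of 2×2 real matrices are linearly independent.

linearly independent

Take coordinates with respect to the standard basis {E₁₁, E₁₂, E₂₁, E₂₂}.
Place the vectors as rows of a 3×4 matrix and reduce to echelon form.
The reduction yields 3 nonzero rows, so the rank is 3.
Since rank = 3 (the number of vectors), the set is linearly independent.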